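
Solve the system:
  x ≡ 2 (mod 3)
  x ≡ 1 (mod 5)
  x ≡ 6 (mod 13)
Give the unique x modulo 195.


Moduli 3, 5, 13 are pairwise coprime; by CRT there is a unique solution modulo M = 3 · 5 · 13 = 195.
Solve pairwise, accumulating the modulus:
  Start with x ≡ 2 (mod 3).
  Combine with x ≡ 1 (mod 5): since gcd(3, 5) = 1, we get a unique residue mod 15.
    Write x = 2 + 3·t and substitute into x ≡ 1 (mod 5): 3·t ≡ 1 − 2 = -1 (mod 5).
    Reduce coefficients mod 5: 3·t ≡ 4 (mod 5).
    The inverse of 3 mod 5 is 2 (since 3·2 = 6 = 1·5 + 1), so t ≡ 2·4 = 8 ≡ 3 (mod 5).
    Then x = 2 + 3·3 = 11, valid modulo lcm(3, 5) = 15: x ≡ 11 (mod 15).
  Combine with x ≡ 6 (mod 13): since gcd(15, 13) = 1, we get a unique residue mod 195.
    Write x = 11 + 15·t and substitute into x ≡ 6 (mod 13): 15·t ≡ 6 − 11 = -5 (mod 13).
    Reduce coefficients mod 13: 2·t ≡ 8 (mod 13).
    The inverse of 2 mod 13 is 7 (since 2·7 = 14 = 1·13 + 1), so t ≡ 7·8 = 56 ≡ 4 (mod 13).
    Then x = 11 + 15·4 = 71, valid modulo lcm(15, 13) = 195: x ≡ 71 (mod 195).
Verify: 71 mod 3 = 2 ✓, 71 mod 5 = 1 ✓, 71 mod 13 = 6 ✓.

x ≡ 71 (mod 195).


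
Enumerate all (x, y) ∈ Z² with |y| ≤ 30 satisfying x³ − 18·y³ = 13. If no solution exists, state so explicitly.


The equation is x³ - 18y³ = 13. For fixed y, x³ = 18·y³ + 13, so a solution requires the RHS to be a perfect cube.
Strategy: iterate y from -30 to 30, compute RHS = 18·y³ + 13, and check whether it is a (positive or negative) perfect cube.
Check small values of y:
  y = 0: RHS = 13 is not a perfect cube.
  y = 1: RHS = 31 is not a perfect cube.
  y = -1: RHS = -5 is not a perfect cube.
  y = 2: RHS = 157 is not a perfect cube.
  y = -2: RHS = -131 is not a perfect cube.
  y = 3: RHS = 499 is not a perfect cube.
  y = -3: RHS = -473 is not a perfect cube.
Continuing the search up to |y| = 30 finds no solutions either.
No (x, y) in the scanned range satisfies the equation.

No integer solutions with |y| ≤ 30.


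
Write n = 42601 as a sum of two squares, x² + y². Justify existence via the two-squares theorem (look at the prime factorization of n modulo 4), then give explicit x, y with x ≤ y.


Step 1: Factor n = 42601 = 13 · 29 · 113.
Step 2: Check the mod-4 condition on each prime factor: 13 ≡ 1 (mod 4), exponent 1; 29 ≡ 1 (mod 4), exponent 1; 113 ≡ 1 (mod 4), exponent 1.
All primes ≡ 3 (mod 4) appear to even exponent (or don't appear), so by the two-squares theorem n IS expressible as a sum of two squares.
Step 3: Build a representation. Here n = 13 · 29 · 113 is a product of primes ≡ 1 (mod 4). Each prime p ≡ 1 (mod 4) is itself a sum of two squares; find a² by testing p − a² for a perfect square:
  13: 13 − 1² = 12, 13 − 2² = 9 = 3² ⇒ 13 = 2² + 3².
  29: 29 − 1² = 28, 29 − 2² = 25 = 5² ⇒ 29 = 2² + 5².
  113: 113 − 1² = 112, 113 − 2² = 109, 113 − 3² = 104, 113 − 4² = 97, 113 − 5² = 88, 113 − 6² = 77, 113 − 7² = 64 = 8² ⇒ 113 = 7² + 8².
  Combine using the Brahmagupta–Fibonacci identity (a² + b²)(c² + d²) = (ac − bd)² + (ad + bc)² = (ac + bd)² + (ad − bc)²:
  13 · 29 = 377: from (2² + 3²)(2² + 5²), take (2·2 − 3·5, 2·5 + 3·2) = (4 − 15, 10 + 6) = (-11, 16); dropping signs (only squares matter) gives (11, 16); check 11² + 16² = 121 + 256 = 377 ✓.
  377 · 113 = 42601: from (11² + 16²)(7² + 8²), take (11·7 − 16·8, 11·8 + 16·7) = (77 − 128, 88 + 112) = (-51, 200); dropping signs (only squares matter) gives (51, 200); check 51² + 200² = 2601 + 40000 = 42601 ✓.
Step 4: Order so x ≤ y and verify: 51² + 200² = 2601 + 40000 = 42601 = n. ✓

n = 42601 = 51² + 200² (one valid representation with x ≤ y).


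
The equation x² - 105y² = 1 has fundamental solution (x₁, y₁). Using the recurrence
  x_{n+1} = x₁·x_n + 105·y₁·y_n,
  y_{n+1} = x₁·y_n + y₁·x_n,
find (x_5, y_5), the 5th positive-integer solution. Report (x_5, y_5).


Step 1: Find the fundamental solution (x₁, y₁) of x² - 105y² = 1.
  Expand √105 as a continued fraction. a₀ = ⌊√105⌋ = 10; iterate m_{k+1} = d_k·a_k − m_k, d_{k+1} = (105 − m_{k+1}²)/d_k, a_{k+1} = ⌊(a₀ + m_{k+1})/d_{k+1}⌋ (starting m₀ = 0, d₀ = 1), with convergents p_k = a_k·p_{k-1} + p_{k-2}, q_k = a_k·q_{k-1} + q_{k-2} (p₋₁ = 1, q₋₁ = 0):
  k = 0: a₀ = 10; p₀/q₀ = 10/1; p₀² − 105·q₀² = 100 − 105 = -5.
  k = 1: m = 10, d = 5, a = ⌊(10 + 10)/5⌋ = 4; p/q = (4·10 + 1)/(4·1 + 0) = 41/4; p² − 105·q² = 1681 − 1680 = 1.
  The first convergent with p² − 105·q² = 1 gives the fundamental solution (x₁, y₁) = (41, 4).
Step 2: Apply the recurrence (x_{n+1}, y_{n+1}) = (x₁x_n + 105y₁y_n, x₁y_n + y₁x_n) repeatedly.
  From (x_1, y_1) = (41, 4): x_2 = 41·41 + 105·4·4 = 3361; y_2 = 41·4 + 4·41 = 328.
  From (x_2, y_2) = (3361, 328): x_3 = 41·3361 + 105·4·328 = 275561; y_3 = 41·328 + 4·3361 = 26892.
  From (x_3, y_3) = (275561, 26892): x_4 = 41·275561 + 105·4·26892 = 22592641; y_4 = 41·26892 + 4·275561 = 2204816.
  From (x_4, y_4) = (22592641, 2204816): x_5 = 41·22592641 + 105·4·2204816 = 1852321001; y_5 = 41·2204816 + 4·22592641 = 180768020.
Step 3: Verify x_5² - 105·y_5² = 3431093090745642001 - 3431093090745642000 = 1 (should be 1). ✓

(x_1, y_1) = (41, 4); (x_5, y_5) = (1852321001, 180768020).


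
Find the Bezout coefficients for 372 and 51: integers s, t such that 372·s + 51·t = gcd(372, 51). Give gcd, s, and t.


Euclidean algorithm on (372, 51) — divide until remainder is 0:
  372 = 7 · 51 + 15
  51 = 3 · 15 + 6
  15 = 2 · 6 + 3
  6 = 2 · 3 + 0
gcd(372, 51) = 3.
Track Bezout coefficients alongside the remainders: start with r₀ = 372 = a·1 + b·0 (s = 1, t = 0) and r₁ = 51 = a·0 + b·1 (s = 0, t = 1); each new remainder r_{k+1} = r_{k-1} − q_k·r_k inherits s_{k+1} = s_{k-1} − q_k·s_k, t_{k+1} = t_{k-1} − q_k·t_k, so r_k = a·s_k + b·t_k at every step:
  q = 7: r = 15, s = 1 − 7·0 = 1, t = 0 − 7·1 = -7  (check: 372·1 + 51·(-7) = 15)
  q = 3: r = 6, s = 0 − 3·1 = -3, t = 1 − 3·(-7) = 22  (check: 372·(-3) + 51·22 = 6)
  q = 2: r = 3, s = 1 − 2·(-3) = 7, t = -7 − 2·22 = -51  (check: 372·7 + 51·(-51) = 3)
The row with r = 3 (the gcd) gives the Bezout coefficients s = 7, t = -51.
Result: 372 · (7) + 51 · (-51) = 3.

gcd(372, 51) = 3; s = 7, t = -51 (check: 372·7 + 51·(-51) = 3).


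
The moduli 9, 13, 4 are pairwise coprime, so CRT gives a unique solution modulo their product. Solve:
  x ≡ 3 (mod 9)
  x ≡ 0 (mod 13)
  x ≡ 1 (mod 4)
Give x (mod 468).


Moduli 9, 13, 4 are pairwise coprime; by CRT there is a unique solution modulo M = 9 · 13 · 4 = 468.
Solve pairwise, accumulating the modulus:
  Start with x ≡ 3 (mod 9).
  Combine with x ≡ 0 (mod 13): since gcd(9, 13) = 1, we get a unique residue mod 117.
    Write x = 3 + 9·t and substitute into x ≡ 0 (mod 13): 9·t ≡ 0 − 3 = -3 (mod 13).
    Reduce coefficients mod 13: 9·t ≡ 10 (mod 13).
    The inverse of 9 mod 13 is 3 (since 9·3 = 27 = 2·13 + 1), so t ≡ 3·10 = 30 ≡ 4 (mod 13).
    Then x = 3 + 9·4 = 39, valid modulo lcm(9, 13) = 117: x ≡ 39 (mod 117).
  Combine with x ≡ 1 (mod 4): since gcd(117, 4) = 1, we get a unique residue mod 468.
    Write x = 39 + 117·t and substitute into x ≡ 1 (mod 4): 117·t ≡ 1 − 39 = -38 (mod 4).
    Reduce coefficients mod 4: 1·t ≡ 2 (mod 4).
    So t ≡ 2 (mod 4).
    Then x = 39 + 117·2 = 273, valid modulo lcm(117, 4) = 468: x ≡ 273 (mod 468).
Verify: 273 mod 9 = 3 ✓, 273 mod 13 = 0 ✓, 273 mod 4 = 1 ✓.

x ≡ 273 (mod 468).


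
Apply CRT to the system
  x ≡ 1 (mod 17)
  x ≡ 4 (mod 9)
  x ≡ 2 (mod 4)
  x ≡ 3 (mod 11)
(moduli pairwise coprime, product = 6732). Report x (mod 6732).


Product of moduli M = 17 · 9 · 4 · 11 = 6732.
Merge one congruence at a time:
  Start: x ≡ 1 (mod 17).
  Combine with x ≡ 4 (mod 9); new modulus lcm = 153.
    Write x = 1 + 17·t and substitute into x ≡ 4 (mod 9): 17·t ≡ 4 − 1 = 3 (mod 9).
    Reduce coefficients mod 9: 8·t ≡ 3 (mod 9).
    The inverse of 8 mod 9 is 8 (since 8·8 = 64 = 7·9 + 1), so t ≡ 8·3 = 24 ≡ 6 (mod 9).
    Then x = 1 + 17·6 = 103, valid modulo lcm(17, 9) = 153: x ≡ 103 (mod 153).
  Combine with x ≡ 2 (mod 4); new modulus lcm = 612.
    Write x = 103 + 153·t and substitute into x ≡ 2 (mod 4): 153·t ≡ 2 − 103 = -101 (mod 4).
    Reduce coefficients mod 4: 1·t ≡ 3 (mod 4).
    So t ≡ 3 (mod 4).
    Then x = 103 + 153·3 = 562, valid modulo lcm(153, 4) = 612: x ≡ 562 (mod 612).
  Combine with x ≡ 3 (mod 11); new modulus lcm = 6732.
    Write x = 562 + 612·t and substitute into x ≡ 3 (mod 11): 612·t ≡ 3 − 562 = -559 (mod 11).
    Reduce coefficients mod 11: 7·t ≡ 2 (mod 11).
    The inverse of 7 mod 11 is 8 (since 7·8 = 56 = 5·11 + 1), so t ≡ 8·2 = 16 ≡ 5 (mod 11).
    Then x = 562 + 612·5 = 3622, valid modulo lcm(612, 11) = 6732: x ≡ 3622 (mod 6732).
Verify against each original: 3622 mod 17 = 1, 3622 mod 9 = 4, 3622 mod 4 = 2, 3622 mod 11 = 3.

x ≡ 3622 (mod 6732).


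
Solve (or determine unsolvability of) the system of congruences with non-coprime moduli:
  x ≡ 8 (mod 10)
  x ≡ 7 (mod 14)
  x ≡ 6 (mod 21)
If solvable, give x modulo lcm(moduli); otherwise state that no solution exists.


Moduli 10, 14, 21 are not pairwise coprime, so CRT works modulo lcm(m_i) when all pairwise compatibility conditions hold.
Pairwise compatibility: gcd(m_i, m_j) must divide a_i - a_j for every pair.
Merge one congruence at a time:
  Start: x ≡ 8 (mod 10).
  Combine with x ≡ 7 (mod 14): gcd(10, 14) = 2, and 7 - 8 = -1 is NOT divisible by 2.
    ⇒ system is inconsistent (no integer solution).

No solution (the system is inconsistent).


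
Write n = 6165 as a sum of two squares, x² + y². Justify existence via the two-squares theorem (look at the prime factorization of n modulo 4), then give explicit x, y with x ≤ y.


Step 1: Factor n = 6165 = 3^2 · 5 · 137.
Step 2: Check the mod-4 condition on each prime factor: 3 ≡ 3 (mod 4), exponent 2 (must be even); 5 ≡ 1 (mod 4), exponent 1; 137 ≡ 1 (mod 4), exponent 1.
All primes ≡ 3 (mod 4) appear to even exponent (or don't appear), so by the two-squares theorem n IS expressible as a sum of two squares.
Step 3: Build a representation. Group n = k² · m with k = 3 and m = 5 · 137 = 685 (a product of primes ≡ 1 (mod 4)); a representation of m scales to one of n via (k·x)² + (k·y)² = k²(x² + y²). Each prime p ≡ 1 (mod 4) is itself a sum of two squares; find a² by testing p − a² for a perfect square:
  5: 5 − 1² = 4 = 2² ⇒ 5 = 1² + 2².
  137: 137 − 1² = 136, 137 − 2² = 133, 137 − 3² = 128, 137 − 4² = 121 = 11² ⇒ 137 = 4² + 11².
  Combine using the Brahmagupta–Fibonacci identity (a² + b²)(c² + d²) = (ac − bd)² + (ad + bc)² = (ac + bd)² + (ad − bc)²:
  5 · 137 = 685: from (1² + 2²)(4² + 11²), take (1·4 − 2·11, 1·11 + 2·4) = (4 − 22, 11 + 8) = (-18, 19); dropping signs (only squares matter) gives (18, 19); check 18² + 19² = 324 + 361 = 685 ✓.
  Scale by k = 3: (3·18, 3·19) = (54, 57).
Step 4: Order so x ≤ y and verify: 54² + 57² = 2916 + 3249 = 6165 = n. ✓

n = 6165 = 54² + 57² (one valid representation with x ≤ y).


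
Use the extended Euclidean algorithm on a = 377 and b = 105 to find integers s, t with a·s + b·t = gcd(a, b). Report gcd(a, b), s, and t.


Euclidean algorithm on (377, 105) — divide until remainder is 0:
  377 = 3 · 105 + 62
  105 = 1 · 62 + 43
  62 = 1 · 43 + 19
  43 = 2 · 19 + 5
  19 = 3 · 5 + 4
  5 = 1 · 4 + 1
  4 = 4 · 1 + 0
gcd(377, 105) = 1.
Track Bezout coefficients alongside the remainders: start with r₀ = 377 = a·1 + b·0 (s = 1, t = 0) and r₁ = 105 = a·0 + b·1 (s = 0, t = 1); each new remainder r_{k+1} = r_{k-1} − q_k·r_k inherits s_{k+1} = s_{k-1} − q_k·s_k, t_{k+1} = t_{k-1} − q_k·t_k, so r_k = a·s_k + b·t_k at every step:
  q = 3: r = 62, s = 1 − 3·0 = 1, t = 0 − 3·1 = -3  (check: 377·1 + 105·(-3) = 62)
  q = 1: r = 43, s = 0 − 1·1 = -1, t = 1 − 1·(-3) = 4  (check: 377·(-1) + 105·4 = 43)
  q = 1: r = 19, s = 1 − 1·(-1) = 2, t = -3 − 1·4 = -7  (check: 377·2 + 105·(-7) = 19)
  q = 2: r = 5, s = -1 − 2·2 = -5, t = 4 − 2·(-7) = 18  (check: 377·(-5) + 105·18 = 5)
  q = 3: r = 4, s = 2 − 3·(-5) = 17, t = -7 − 3·18 = -61  (check: 377·17 + 105·(-61) = 4)
  q = 1: r = 1, s = -5 − 1·17 = -22, t = 18 − 1·(-61) = 79  (check: 377·(-22) + 105·79 = 1)
The row with r = 1 (the gcd) gives the Bezout coefficients s = -22, t = 79.
Result: 377 · (-22) + 105 · (79) = 1.

gcd(377, 105) = 1; s = -22, t = 79 (check: 377·(-22) + 105·79 = 1).


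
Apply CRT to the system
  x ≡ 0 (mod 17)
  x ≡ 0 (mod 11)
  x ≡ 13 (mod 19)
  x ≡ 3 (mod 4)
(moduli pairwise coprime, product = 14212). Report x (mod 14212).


Product of moduli M = 17 · 11 · 19 · 4 = 14212.
Merge one congruence at a time:
  Start: x ≡ 0 (mod 17).
  Combine with x ≡ 0 (mod 11); new modulus lcm = 187.
    Write x = 0 + 17·t and substitute into x ≡ 0 (mod 11): 17·t ≡ 0 − 0 = 0 (mod 11).
    Reduce coefficients mod 11: 6·t ≡ 0 (mod 11).
    The inverse of 6 mod 11 is 2 (since 6·2 = 12 = 1·11 + 1), so t ≡ 2·0 = 0 ≡ 0 (mod 11).
    Then x = 0 + 17·0 = 0, valid modulo lcm(17, 11) = 187: x ≡ 0 (mod 187).
  Combine with x ≡ 13 (mod 19); new modulus lcm = 3553.
    Write x = 0 + 187·t and substitute into x ≡ 13 (mod 19): 187·t ≡ 13 − 0 = 13 (mod 19).
    Reduce coefficients mod 19: 16·t ≡ 13 (mod 19).
    The inverse of 16 mod 19 is 6 (since 16·6 = 96 = 5·19 + 1), so t ≡ 6·13 = 78 ≡ 2 (mod 19).
    Then x = 0 + 187·2 = 374, valid modulo lcm(187, 19) = 3553: x ≡ 374 (mod 3553).
  Combine with x ≡ 3 (mod 4); new modulus lcm = 14212.
    Write x = 374 + 3553·t and substitute into x ≡ 3 (mod 4): 3553·t ≡ 3 − 374 = -371 (mod 4).
    Reduce coefficients mod 4: 1·t ≡ 1 (mod 4).
    So t ≡ 1 (mod 4).
    Then x = 374 + 3553·1 = 3927, valid modulo lcm(3553, 4) = 14212: x ≡ 3927 (mod 14212).
Verify against each original: 3927 mod 17 = 0, 3927 mod 11 = 0, 3927 mod 19 = 13, 3927 mod 4 = 3.

x ≡ 3927 (mod 14212).


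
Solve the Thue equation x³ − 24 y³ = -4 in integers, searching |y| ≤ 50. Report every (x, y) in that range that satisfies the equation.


The equation is x³ - 24y³ = -4. For fixed y, x³ = 24·y³ − 4, so a solution requires the RHS to be a perfect cube.
Strategy: iterate y from -50 to 50, compute RHS = 24·y³ − 4, and check whether it is a (positive or negative) perfect cube.
Check small values of y:
  y = 0: RHS = -4 is not a perfect cube.
  y = 1: RHS = 20 is not a perfect cube.
  y = -1: RHS = -28 is not a perfect cube.
  y = 2: RHS = 188 is not a perfect cube.
  y = -2: RHS = -196 is not a perfect cube.
  y = 3: RHS = 644 is not a perfect cube.
  y = -3: RHS = -652 is not a perfect cube.
Continuing the search up to |y| = 50 finds no solutions either.
No (x, y) in the scanned range satisfies the equation.

No integer solutions with |y| ≤ 50.


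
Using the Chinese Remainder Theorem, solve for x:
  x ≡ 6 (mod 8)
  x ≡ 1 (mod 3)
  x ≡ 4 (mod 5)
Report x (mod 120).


Moduli 8, 3, 5 are pairwise coprime; by CRT there is a unique solution modulo M = 8 · 3 · 5 = 120.
Solve pairwise, accumulating the modulus:
  Start with x ≡ 6 (mod 8).
  Combine with x ≡ 1 (mod 3): since gcd(8, 3) = 1, we get a unique residue mod 24.
    Write x = 6 + 8·t and substitute into x ≡ 1 (mod 3): 8·t ≡ 1 − 6 = -5 (mod 3).
    Reduce coefficients mod 3: 2·t ≡ 1 (mod 3).
    The inverse of 2 mod 3 is 2 (since 2·2 = 4 = 1·3 + 1), so t ≡ 2·1 = 2 ≡ 2 (mod 3).
    Then x = 6 + 8·2 = 22, valid modulo lcm(8, 3) = 24: x ≡ 22 (mod 24).
  Combine with x ≡ 4 (mod 5): since gcd(24, 5) = 1, we get a unique residue mod 120.
    Write x = 22 + 24·t and substitute into x ≡ 4 (mod 5): 24·t ≡ 4 − 22 = -18 (mod 5).
    Reduce coefficients mod 5: 4·t ≡ 2 (mod 5).
    The inverse of 4 mod 5 is 4 (since 4·4 = 16 = 3·5 + 1), so t ≡ 4·2 = 8 ≡ 3 (mod 5).
    Then x = 22 + 24·3 = 94, valid modulo lcm(24, 5) = 120: x ≡ 94 (mod 120).
Verify: 94 mod 8 = 6 ✓, 94 mod 3 = 1 ✓, 94 mod 5 = 4 ✓.

x ≡ 94 (mod 120).


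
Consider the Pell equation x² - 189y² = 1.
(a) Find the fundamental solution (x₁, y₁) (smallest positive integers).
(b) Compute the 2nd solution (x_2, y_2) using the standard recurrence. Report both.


Step 1: Find the fundamental solution (x₁, y₁) of x² - 189y² = 1.
  Expand √189 as a continued fraction. a₀ = ⌊√189⌋ = 13; iterate m_{k+1} = d_k·a_k − m_k, d_{k+1} = (189 − m_{k+1}²)/d_k, a_{k+1} = ⌊(a₀ + m_{k+1})/d_{k+1}⌋ (starting m₀ = 0, d₀ = 1), with convergents p_k = a_k·p_{k-1} + p_{k-2}, q_k = a_k·q_{k-1} + q_{k-2} (p₋₁ = 1, q₋₁ = 0):
  k = 0: a₀ = 13; p₀/q₀ = 13/1; p₀² − 189·q₀² = 169 − 189 = -20.
  k = 1: m = 13, d = 20, a = ⌊(13 + 13)/20⌋ = 1; p/q = (1·13 + 1)/(1·1 + 0) = 14/1; p² − 189·q² = 196 − 189 = 7.
  k = 2: m = 7, d = 7, a = ⌊(13 + 7)/7⌋ = 2; p/q = (2·14 + 13)/(2·1 + 1) = 41/3; p² − 189·q² = 1681 − 1701 = -20.
  k = 3: m = 7, d = 20, a = ⌊(13 + 7)/20⌋ = 1; p/q = (1·41 + 14)/(1·3 + 1) = 55/4; p² − 189·q² = 3025 − 3024 = 1.
  The first convergent with p² − 189·q² = 1 gives the fundamental solution (x₁, y₁) = (55, 4).
Step 2: Apply the recurrence (x_{n+1}, y_{n+1}) = (x₁x_n + 189y₁y_n, x₁y_n + y₁x_n) repeatedly.
  From (x_1, y_1) = (55, 4): x_2 = 55·55 + 189·4·4 = 6049; y_2 = 55·4 + 4·55 = 440.
Step 3: Verify x_2² - 189·y_2² = 36590401 - 36590400 = 1 (should be 1). ✓

(x_1, y_1) = (55, 4); (x_2, y_2) = (6049, 440).


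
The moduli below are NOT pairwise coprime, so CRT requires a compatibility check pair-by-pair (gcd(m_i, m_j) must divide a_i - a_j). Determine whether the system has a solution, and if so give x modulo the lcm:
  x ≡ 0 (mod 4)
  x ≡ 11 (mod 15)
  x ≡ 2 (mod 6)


Moduli 4, 15, 6 are not pairwise coprime, so CRT works modulo lcm(m_i) when all pairwise compatibility conditions hold.
Pairwise compatibility: gcd(m_i, m_j) must divide a_i - a_j for every pair.
Merge one congruence at a time:
  Start: x ≡ 0 (mod 4).
  Combine with x ≡ 11 (mod 15): gcd(4, 15) = 1; 11 - 0 = 11, which IS divisible by 1, so compatible.
    Write x = 0 + 4·t and substitute into x ≡ 11 (mod 15): 4·t ≡ 11 − 0 = 11 (mod 15).
    The inverse of 4 mod 15 is 4 (since 4·4 = 16 = 1·15 + 1), so t ≡ 4·11 = 44 ≡ 14 (mod 15).
    Then x = 0 + 4·14 = 56, valid modulo lcm(4, 15) = 60: x ≡ 56 (mod 60).
  Combine with x ≡ 2 (mod 6): gcd(60, 6) = 6; 2 - 56 = -54, which IS divisible by 6, so compatible.
    Write x = 56 + 60·t and substitute into x ≡ 2 (mod 6): 60·t ≡ 2 − 56 = -54 (mod 6).
    Divide the congruence (and modulus) by g = 6: 10·t ≡ -9 (mod 1).
    Modulo 1 every t works; take t = 0.
    Then x = 56 + 60·0 = 56, valid modulo lcm(60, 6) = 60: x ≡ 56 (mod 60).
Verify: 56 mod 4 = 0, 56 mod 15 = 11, 56 mod 6 = 2.

x ≡ 56 (mod 60).


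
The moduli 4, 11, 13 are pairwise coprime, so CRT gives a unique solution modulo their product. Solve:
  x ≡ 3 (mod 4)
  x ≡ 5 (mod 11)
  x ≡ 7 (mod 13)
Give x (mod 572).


Moduli 4, 11, 13 are pairwise coprime; by CRT there is a unique solution modulo M = 4 · 11 · 13 = 572.
Solve pairwise, accumulating the modulus:
  Start with x ≡ 3 (mod 4).
  Combine with x ≡ 5 (mod 11): since gcd(4, 11) = 1, we get a unique residue mod 44.
    Write x = 3 + 4·t and substitute into x ≡ 5 (mod 11): 4·t ≡ 5 − 3 = 2 (mod 11).
    The inverse of 4 mod 11 is 3 (since 4·3 = 12 = 1·11 + 1), so t ≡ 3·2 = 6 ≡ 6 (mod 11).
    Then x = 3 + 4·6 = 27, valid modulo lcm(4, 11) = 44: x ≡ 27 (mod 44).
  Combine with x ≡ 7 (mod 13): since gcd(44, 13) = 1, we get a unique residue mod 572.
    Write x = 27 + 44·t and substitute into x ≡ 7 (mod 13): 44·t ≡ 7 − 27 = -20 (mod 13).
    Reduce coefficients mod 13: 5·t ≡ 6 (mod 13).
    The inverse of 5 mod 13 is 8 (since 5·8 = 40 = 3·13 + 1), so t ≡ 8·6 = 48 ≡ 9 (mod 13).
    Then x = 27 + 44·9 = 423, valid modulo lcm(44, 13) = 572: x ≡ 423 (mod 572).
Verify: 423 mod 4 = 3 ✓, 423 mod 11 = 5 ✓, 423 mod 13 = 7 ✓.

x ≡ 423 (mod 572).


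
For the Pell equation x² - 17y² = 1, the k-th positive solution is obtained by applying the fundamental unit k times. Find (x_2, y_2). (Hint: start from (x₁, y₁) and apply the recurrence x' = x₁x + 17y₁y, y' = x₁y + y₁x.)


Step 1: Find the fundamental solution (x₁, y₁) of x² - 17y² = 1.
  Expand √17 as a continued fraction. a₀ = ⌊√17⌋ = 4; iterate m_{k+1} = d_k·a_k − m_k, d_{k+1} = (17 − m_{k+1}²)/d_k, a_{k+1} = ⌊(a₀ + m_{k+1})/d_{k+1}⌋ (starting m₀ = 0, d₀ = 1), with convergents p_k = a_k·p_{k-1} + p_{k-2}, q_k = a_k·q_{k-1} + q_{k-2} (p₋₁ = 1, q₋₁ = 0):
  k = 0: a₀ = 4; p₀/q₀ = 4/1; p₀² − 17·q₀² = 16 − 17 = -1.
  k = 1: m = 4, d = 1, a = ⌊(4 + 4)/1⌋ = 8; p/q = (8·4 + 1)/(8·1 + 0) = 33/8; p² − 17·q² = 1089 − 1088 = 1.
  The first convergent with p² − 17·q² = 1 gives the fundamental solution (x₁, y₁) = (33, 8).
Step 2: Apply the recurrence (x_{n+1}, y_{n+1}) = (x₁x_n + 17y₁y_n, x₁y_n + y₁x_n) repeatedly.
  From (x_1, y_1) = (33, 8): x_2 = 33·33 + 17·8·8 = 2177; y_2 = 33·8 + 8·33 = 528.
Step 3: Verify x_2² - 17·y_2² = 4739329 - 4739328 = 1 (should be 1). ✓

(x_1, y_1) = (33, 8); (x_2, y_2) = (2177, 528).


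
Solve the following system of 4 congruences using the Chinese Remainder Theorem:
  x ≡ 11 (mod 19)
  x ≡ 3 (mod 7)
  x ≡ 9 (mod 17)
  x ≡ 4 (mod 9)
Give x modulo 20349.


Product of moduli M = 19 · 7 · 17 · 9 = 20349.
Merge one congruence at a time:
  Start: x ≡ 11 (mod 19).
  Combine with x ≡ 3 (mod 7); new modulus lcm = 133.
    Write x = 11 + 19·t and substitute into x ≡ 3 (mod 7): 19·t ≡ 3 − 11 = -8 (mod 7).
    Reduce coefficients mod 7: 5·t ≡ 6 (mod 7).
    The inverse of 5 mod 7 is 3 (since 5·3 = 15 = 2·7 + 1), so t ≡ 3·6 = 18 ≡ 4 (mod 7).
    Then x = 11 + 19·4 = 87, valid modulo lcm(19, 7) = 133: x ≡ 87 (mod 133).
  Combine with x ≡ 9 (mod 17); new modulus lcm = 2261.
    Write x = 87 + 133·t and substitute into x ≡ 9 (mod 17): 133·t ≡ 9 − 87 = -78 (mod 17).
    Reduce coefficients mod 17: 14·t ≡ 7 (mod 17).
    The inverse of 14 mod 17 is 11 (since 14·11 = 154 = 9·17 + 1), so t ≡ 11·7 = 77 ≡ 9 (mod 17).
    Then x = 87 + 133·9 = 1284, valid modulo lcm(133, 17) = 2261: x ≡ 1284 (mod 2261).
  Combine with x ≡ 4 (mod 9); new modulus lcm = 20349.
    Write x = 1284 + 2261·t and substitute into x ≡ 4 (mod 9): 2261·t ≡ 4 − 1284 = -1280 (mod 9).
    Reduce coefficients mod 9: 2·t ≡ 7 (mod 9).
    The inverse of 2 mod 9 is 5 (since 2·5 = 10 = 1·9 + 1), so t ≡ 5·7 = 35 ≡ 8 (mod 9).
    Then x = 1284 + 2261·8 = 19372, valid modulo lcm(2261, 9) = 20349: x ≡ 19372 (mod 20349).
Verify against each original: 19372 mod 19 = 11, 19372 mod 7 = 3, 19372 mod 17 = 9, 19372 mod 9 = 4.

x ≡ 19372 (mod 20349).


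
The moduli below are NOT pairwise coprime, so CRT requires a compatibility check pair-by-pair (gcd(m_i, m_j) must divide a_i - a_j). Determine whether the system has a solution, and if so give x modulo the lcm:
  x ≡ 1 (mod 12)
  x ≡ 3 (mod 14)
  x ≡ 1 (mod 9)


Moduli 12, 14, 9 are not pairwise coprime, so CRT works modulo lcm(m_i) when all pairwise compatibility conditions hold.
Pairwise compatibility: gcd(m_i, m_j) must divide a_i - a_j for every pair.
Merge one congruence at a time:
  Start: x ≡ 1 (mod 12).
  Combine with x ≡ 3 (mod 14): gcd(12, 14) = 2; 3 - 1 = 2, which IS divisible by 2, so compatible.
    Write x = 1 + 12·t and substitute into x ≡ 3 (mod 14): 12·t ≡ 3 − 1 = 2 (mod 14).
    Divide the congruence (and modulus) by g = 2: 6·t ≡ 1 (mod 7).
    The inverse of 6 mod 7 is 6 (since 6·6 = 36 = 5·7 + 1), so t ≡ 6·1 = 6 ≡ 6 (mod 7).
    Then x = 1 + 12·6 = 73, valid modulo lcm(12, 14) = 84: x ≡ 73 (mod 84).
  Combine with x ≡ 1 (mod 9): gcd(84, 9) = 3; 1 - 73 = -72, which IS divisible by 3, so compatible.
    Write x = 73 + 84·t and substitute into x ≡ 1 (mod 9): 84·t ≡ 1 − 73 = -72 (mod 9).
    Divide the congruence (and modulus) by g = 3: 28·t ≡ -24 (mod 3).
    Reduce coefficients mod 3: 1·t ≡ 0 (mod 3).
    So t ≡ 0 (mod 3).
    Then x = 73 + 84·0 = 73, valid modulo lcm(84, 9) = 252: x ≡ 73 (mod 252).
Verify: 73 mod 12 = 1, 73 mod 14 = 3, 73 mod 9 = 1.

x ≡ 73 (mod 252).


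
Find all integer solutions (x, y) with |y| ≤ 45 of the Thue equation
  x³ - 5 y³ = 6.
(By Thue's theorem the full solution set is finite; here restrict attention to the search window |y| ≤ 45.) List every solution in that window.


The equation is x³ - 5y³ = 6. For fixed y, x³ = 5·y³ + 6, so a solution requires the RHS to be a perfect cube.
Strategy: iterate y from -45 to 45, compute RHS = 5·y³ + 6, and check whether it is a (positive or negative) perfect cube.
Check small values of y:
  y = 0: RHS = 6 is not a perfect cube.
  y = 1: RHS = 11 is not a perfect cube.
  y = -1: RHS = 1 = (1)³ ⇒ x = 1 works.
  y = 2: RHS = 46 is not a perfect cube.
  y = -2: RHS = -34 is not a perfect cube.
  y = 3: RHS = 141 is not a perfect cube.
  y = -3: RHS = -129 is not a perfect cube.
Continuing the search up to |y| = 45 finds no further solutions beyond those listed.
Collected solutions: (1, -1).

Solutions (with |y| ≤ 45): (1, -1).


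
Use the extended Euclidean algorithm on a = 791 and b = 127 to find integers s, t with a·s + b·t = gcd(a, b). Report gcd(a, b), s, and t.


Euclidean algorithm on (791, 127) — divide until remainder is 0:
  791 = 6 · 127 + 29
  127 = 4 · 29 + 11
  29 = 2 · 11 + 7
  11 = 1 · 7 + 4
  7 = 1 · 4 + 3
  4 = 1 · 3 + 1
  3 = 3 · 1 + 0
gcd(791, 127) = 1.
Track Bezout coefficients alongside the remainders: start with r₀ = 791 = a·1 + b·0 (s = 1, t = 0) and r₁ = 127 = a·0 + b·1 (s = 0, t = 1); each new remainder r_{k+1} = r_{k-1} − q_k·r_k inherits s_{k+1} = s_{k-1} − q_k·s_k, t_{k+1} = t_{k-1} − q_k·t_k, so r_k = a·s_k + b·t_k at every step:
  q = 6: r = 29, s = 1 − 6·0 = 1, t = 0 − 6·1 = -6  (check: 791·1 + 127·(-6) = 29)
  q = 4: r = 11, s = 0 − 4·1 = -4, t = 1 − 4·(-6) = 25  (check: 791·(-4) + 127·25 = 11)
  q = 2: r = 7, s = 1 − 2·(-4) = 9, t = -6 − 2·25 = -56  (check: 791·9 + 127·(-56) = 7)
  q = 1: r = 4, s = -4 − 1·9 = -13, t = 25 − 1·(-56) = 81  (check: 791·(-13) + 127·81 = 4)
  q = 1: r = 3, s = 9 − 1·(-13) = 22, t = -56 − 1·81 = -137  (check: 791·22 + 127·(-137) = 3)
  q = 1: r = 1, s = -13 − 1·22 = -35, t = 81 − 1·(-137) = 218  (check: 791·(-35) + 127·218 = 1)
The row with r = 1 (the gcd) gives the Bezout coefficients s = -35, t = 218.
Result: 791 · (-35) + 127 · (218) = 1.

gcd(791, 127) = 1; s = -35, t = 218 (check: 791·(-35) + 127·218 = 1).


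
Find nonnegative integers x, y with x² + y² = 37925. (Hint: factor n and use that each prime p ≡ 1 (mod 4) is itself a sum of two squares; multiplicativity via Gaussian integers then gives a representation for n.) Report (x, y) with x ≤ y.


Step 1: Factor n = 37925 = 5^2 · 37 · 41.
Step 2: Check the mod-4 condition on each prime factor: 5 ≡ 1 (mod 4), exponent 2; 37 ≡ 1 (mod 4), exponent 1; 41 ≡ 1 (mod 4), exponent 1.
All primes ≡ 3 (mod 4) appear to even exponent (or don't appear), so by the two-squares theorem n IS expressible as a sum of two squares.
Step 3: Build a representation. Group n = k² · m with k = 5 and m = 37 · 41 = 1517 (a product of primes ≡ 1 (mod 4)); a representation of m scales to one of n via (k·x)² + (k·y)² = k²(x² + y²). Each prime p ≡ 1 (mod 4) is itself a sum of two squares; find a² by testing p − a² for a perfect square:
  37: 37 − 1² = 36 = 6² ⇒ 37 = 1² + 6².
  41: 41 − 1² = 40, 41 − 2² = 37, 41 − 3² = 32, 41 − 4² = 25 = 5² ⇒ 41 = 4² + 5².
  Combine using the Brahmagupta–Fibonacci identity (a² + b²)(c² + d²) = (ac − bd)² + (ad + bc)² = (ac + bd)² + (ad − bc)²:
  37 · 41 = 1517: from (1² + 6²)(4² + 5²), take (1·4 − 6·5, 1·5 + 6·4) = (4 − 30, 5 + 24) = (-26, 29); dropping signs (only squares matter) gives (26, 29); check 26² + 29² = 676 + 841 = 1517 ✓.
  Scale by k = 5: (5·26, 5·29) = (130, 145).
Step 4: Order so x ≤ y and verify: 130² + 145² = 16900 + 21025 = 37925 = n. ✓

n = 37925 = 130² + 145² (one valid representation with x ≤ y).


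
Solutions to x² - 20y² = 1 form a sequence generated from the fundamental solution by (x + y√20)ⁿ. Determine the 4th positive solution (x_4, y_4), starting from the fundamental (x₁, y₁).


Step 1: Find the fundamental solution (x₁, y₁) of x² - 20y² = 1.
  Expand √20 as a continued fraction. a₀ = ⌊√20⌋ = 4; iterate m_{k+1} = d_k·a_k − m_k, d_{k+1} = (20 − m_{k+1}²)/d_k, a_{k+1} = ⌊(a₀ + m_{k+1})/d_{k+1}⌋ (starting m₀ = 0, d₀ = 1), with convergents p_k = a_k·p_{k-1} + p_{k-2}, q_k = a_k·q_{k-1} + q_{k-2} (p₋₁ = 1, q₋₁ = 0):
  k = 0: a₀ = 4; p₀/q₀ = 4/1; p₀² − 20·q₀² = 16 − 20 = -4.
  k = 1: m = 4, d = 4, a = ⌊(4 + 4)/4⌋ = 2; p/q = (2·4 + 1)/(2·1 + 0) = 9/2; p² − 20·q² = 81 − 80 = 1.
  The first convergent with p² − 20·q² = 1 gives the fundamental solution (x₁, y₁) = (9, 2).
Step 2: Apply the recurrence (x_{n+1}, y_{n+1}) = (x₁x_n + 20y₁y_n, x₁y_n + y₁x_n) repeatedly.
  From (x_1, y_1) = (9, 2): x_2 = 9·9 + 20·2·2 = 161; y_2 = 9·2 + 2·9 = 36.
  From (x_2, y_2) = (161, 36): x_3 = 9·161 + 20·2·36 = 2889; y_3 = 9·36 + 2·161 = 646.
  From (x_3, y_3) = (2889, 646): x_4 = 9·2889 + 20·2·646 = 51841; y_4 = 9·646 + 2·2889 = 11592.
Step 3: Verify x_4² - 20·y_4² = 2687489281 - 2687489280 = 1 (should be 1). ✓

(x_1, y_1) = (9, 2); (x_4, y_4) = (51841, 11592).


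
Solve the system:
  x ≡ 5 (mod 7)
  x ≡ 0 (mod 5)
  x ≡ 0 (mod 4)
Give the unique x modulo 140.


Moduli 7, 5, 4 are pairwise coprime; by CRT there is a unique solution modulo M = 7 · 5 · 4 = 140.
Solve pairwise, accumulating the modulus:
  Start with x ≡ 5 (mod 7).
  Combine with x ≡ 0 (mod 5): since gcd(7, 5) = 1, we get a unique residue mod 35.
    Write x = 5 + 7·t and substitute into x ≡ 0 (mod 5): 7·t ≡ 0 − 5 = -5 (mod 5).
    Reduce coefficients mod 5: 2·t ≡ 0 (mod 5).
    The inverse of 2 mod 5 is 3 (since 2·3 = 6 = 1·5 + 1), so t ≡ 3·0 = 0 ≡ 0 (mod 5).
    Then x = 5 + 7·0 = 5, valid modulo lcm(7, 5) = 35: x ≡ 5 (mod 35).
  Combine with x ≡ 0 (mod 4): since gcd(35, 4) = 1, we get a unique residue mod 140.
    Write x = 5 + 35·t and substitute into x ≡ 0 (mod 4): 35·t ≡ 0 − 5 = -5 (mod 4).
    Reduce coefficients mod 4: 3·t ≡ 3 (mod 4).
    The inverse of 3 mod 4 is 3 (since 3·3 = 9 = 2·4 + 1), so t ≡ 3·3 = 9 ≡ 1 (mod 4).
    Then x = 5 + 35·1 = 40, valid modulo lcm(35, 4) = 140: x ≡ 40 (mod 140).
Verify: 40 mod 7 = 5 ✓, 40 mod 5 = 0 ✓, 40 mod 4 = 0 ✓.

x ≡ 40 (mod 140).


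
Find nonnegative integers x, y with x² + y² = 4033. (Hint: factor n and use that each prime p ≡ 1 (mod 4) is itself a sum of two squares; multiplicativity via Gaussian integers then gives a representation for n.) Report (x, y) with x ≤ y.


Step 1: Factor n = 4033 = 37 · 109.
Step 2: Check the mod-4 condition on each prime factor: 37 ≡ 1 (mod 4), exponent 1; 109 ≡ 1 (mod 4), exponent 1.
All primes ≡ 3 (mod 4) appear to even exponent (or don't appear), so by the two-squares theorem n IS expressible as a sum of two squares.
Step 3: Build a representation. Here n = 37 · 109 is a product of primes ≡ 1 (mod 4). Each prime p ≡ 1 (mod 4) is itself a sum of two squares; find a² by testing p − a² for a perfect square:
  37: 37 − 1² = 36 = 6² ⇒ 37 = 1² + 6².
  109: 109 − 1² = 108, 109 − 2² = 105, 109 − 3² = 100 = 10² ⇒ 109 = 3² + 10².
  Combine using the Brahmagupta–Fibonacci identity (a² + b²)(c² + d²) = (ac − bd)² + (ad + bc)² = (ac + bd)² + (ad − bc)²:
  37 · 109 = 4033: from (1² + 6²)(3² + 10²), take (1·3 − 6·10, 1·10 + 6·3) = (3 − 60, 10 + 18) = (-57, 28); dropping signs (only squares matter) gives (57, 28); check 57² + 28² = 3249 + 784 = 4033 ✓.
Step 4: Order so x ≤ y and verify: 28² + 57² = 784 + 3249 = 4033 = n. ✓

n = 4033 = 28² + 57² (one valid representation with x ≤ y).


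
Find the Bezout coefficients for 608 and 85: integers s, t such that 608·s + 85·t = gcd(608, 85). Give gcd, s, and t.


Euclidean algorithm on (608, 85) — divide until remainder is 0:
  608 = 7 · 85 + 13
  85 = 6 · 13 + 7
  13 = 1 · 7 + 6
  7 = 1 · 6 + 1
  6 = 6 · 1 + 0
gcd(608, 85) = 1.
Track Bezout coefficients alongside the remainders: start with r₀ = 608 = a·1 + b·0 (s = 1, t = 0) and r₁ = 85 = a·0 + b·1 (s = 0, t = 1); each new remainder r_{k+1} = r_{k-1} − q_k·r_k inherits s_{k+1} = s_{k-1} − q_k·s_k, t_{k+1} = t_{k-1} − q_k·t_k, so r_k = a·s_k + b·t_k at every step:
  q = 7: r = 13, s = 1 − 7·0 = 1, t = 0 − 7·1 = -7  (check: 608·1 + 85·(-7) = 13)
  q = 6: r = 7, s = 0 − 6·1 = -6, t = 1 − 6·(-7) = 43  (check: 608·(-6) + 85·43 = 7)
  q = 1: r = 6, s = 1 − 1·(-6) = 7, t = -7 − 1·43 = -50  (check: 608·7 + 85·(-50) = 6)
  q = 1: r = 1, s = -6 − 1·7 = -13, t = 43 − 1·(-50) = 93  (check: 608·(-13) + 85·93 = 1)
The row with r = 1 (the gcd) gives the Bezout coefficients s = -13, t = 93.
Result: 608 · (-13) + 85 · (93) = 1.

gcd(608, 85) = 1; s = -13, t = 93 (check: 608·(-13) + 85·93 = 1).


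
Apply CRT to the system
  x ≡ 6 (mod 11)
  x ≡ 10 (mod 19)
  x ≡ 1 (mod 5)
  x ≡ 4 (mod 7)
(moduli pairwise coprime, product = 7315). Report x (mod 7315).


Product of moduli M = 11 · 19 · 5 · 7 = 7315.
Merge one congruence at a time:
  Start: x ≡ 6 (mod 11).
  Combine with x ≡ 10 (mod 19); new modulus lcm = 209.
    Write x = 6 + 11·t and substitute into x ≡ 10 (mod 19): 11·t ≡ 10 − 6 = 4 (mod 19).
    The inverse of 11 mod 19 is 7 (since 11·7 = 77 = 4·19 + 1), so t ≡ 7·4 = 28 ≡ 9 (mod 19).
    Then x = 6 + 11·9 = 105, valid modulo lcm(11, 19) = 209: x ≡ 105 (mod 209).
  Combine with x ≡ 1 (mod 5); new modulus lcm = 1045.
    Write x = 105 + 209·t and substitute into x ≡ 1 (mod 5): 209·t ≡ 1 − 105 = -104 (mod 5).
    Reduce coefficients mod 5: 4·t ≡ 1 (mod 5).
    The inverse of 4 mod 5 is 4 (since 4·4 = 16 = 3·5 + 1), so t ≡ 4·1 = 4 ≡ 4 (mod 5).
    Then x = 105 + 209·4 = 941, valid modulo lcm(209, 5) = 1045: x ≡ 941 (mod 1045).
  Combine with x ≡ 4 (mod 7); new modulus lcm = 7315.
    Write x = 941 + 1045·t and substitute into x ≡ 4 (mod 7): 1045·t ≡ 4 − 941 = -937 (mod 7).
    Reduce coefficients mod 7: 2·t ≡ 1 (mod 7).
    The inverse of 2 mod 7 is 4 (since 2·4 = 8 = 1·7 + 1), so t ≡ 4·1 = 4 ≡ 4 (mod 7).
    Then x = 941 + 1045·4 = 5121, valid modulo lcm(1045, 7) = 7315: x ≡ 5121 (mod 7315).
Verify against each original: 5121 mod 11 = 6, 5121 mod 19 = 10, 5121 mod 5 = 1, 5121 mod 7 = 4.

x ≡ 5121 (mod 7315).


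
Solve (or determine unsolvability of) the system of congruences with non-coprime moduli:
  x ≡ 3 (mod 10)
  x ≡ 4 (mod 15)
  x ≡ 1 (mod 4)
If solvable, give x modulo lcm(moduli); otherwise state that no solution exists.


Moduli 10, 15, 4 are not pairwise coprime, so CRT works modulo lcm(m_i) when all pairwise compatibility conditions hold.
Pairwise compatibility: gcd(m_i, m_j) must divide a_i - a_j for every pair.
Merge one congruence at a time:
  Start: x ≡ 3 (mod 10).
  Combine with x ≡ 4 (mod 15): gcd(10, 15) = 5, and 4 - 3 = 1 is NOT divisible by 5.
    ⇒ system is inconsistent (no integer solution).

No solution (the system is inconsistent).


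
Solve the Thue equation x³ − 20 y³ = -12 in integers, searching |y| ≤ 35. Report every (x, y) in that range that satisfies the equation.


The equation is x³ - 20y³ = -12. For fixed y, x³ = 20·y³ − 12, so a solution requires the RHS to be a perfect cube.
Strategy: iterate y from -35 to 35, compute RHS = 20·y³ − 12, and check whether it is a (positive or negative) perfect cube.
Check small values of y:
  y = 0: RHS = -12 is not a perfect cube.
  y = 1: RHS = 8 = (2)³ ⇒ x = 2 works.
  y = -1: RHS = -32 is not a perfect cube.
  y = 2: RHS = 148 is not a perfect cube.
  y = -2: RHS = -172 is not a perfect cube.
  y = 3: RHS = 528 is not a perfect cube.
  y = -3: RHS = -552 is not a perfect cube.
Continuing the search up to |y| = 35 finds no further solutions beyond those listed.
Collected solutions: (2, 1).

Solutions (with |y| ≤ 35): (2, 1).


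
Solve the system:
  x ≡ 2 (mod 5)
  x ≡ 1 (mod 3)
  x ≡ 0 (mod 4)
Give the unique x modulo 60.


Moduli 5, 3, 4 are pairwise coprime; by CRT there is a unique solution modulo M = 5 · 3 · 4 = 60.
Solve pairwise, accumulating the modulus:
  Start with x ≡ 2 (mod 5).
  Combine with x ≡ 1 (mod 3): since gcd(5, 3) = 1, we get a unique residue mod 15.
    Write x = 2 + 5·t and substitute into x ≡ 1 (mod 3): 5·t ≡ 1 − 2 = -1 (mod 3).
    Reduce coefficients mod 3: 2·t ≡ 2 (mod 3).
    The inverse of 2 mod 3 is 2 (since 2·2 = 4 = 1·3 + 1), so t ≡ 2·2 = 4 ≡ 1 (mod 3).
    Then x = 2 + 5·1 = 7, valid modulo lcm(5, 3) = 15: x ≡ 7 (mod 15).
  Combine with x ≡ 0 (mod 4): since gcd(15, 4) = 1, we get a unique residue mod 60.
    Write x = 7 + 15·t and substitute into x ≡ 0 (mod 4): 15·t ≡ 0 − 7 = -7 (mod 4).
    Reduce coefficients mod 4: 3·t ≡ 1 (mod 4).
    The inverse of 3 mod 4 is 3 (since 3·3 = 9 = 2·4 + 1), so t ≡ 3·1 = 3 ≡ 3 (mod 4).
    Then x = 7 + 15·3 = 52, valid modulo lcm(15, 4) = 60: x ≡ 52 (mod 60).
Verify: 52 mod 5 = 2 ✓, 52 mod 3 = 1 ✓, 52 mod 4 = 0 ✓.

x ≡ 52 (mod 60).


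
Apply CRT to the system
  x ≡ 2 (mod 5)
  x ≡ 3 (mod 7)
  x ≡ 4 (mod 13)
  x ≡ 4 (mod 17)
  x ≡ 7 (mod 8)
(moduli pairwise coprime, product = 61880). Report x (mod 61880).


Product of moduli M = 5 · 7 · 13 · 17 · 8 = 61880.
Merge one congruence at a time:
  Start: x ≡ 2 (mod 5).
  Combine with x ≡ 3 (mod 7); new modulus lcm = 35.
    Write x = 2 + 5·t and substitute into x ≡ 3 (mod 7): 5·t ≡ 3 − 2 = 1 (mod 7).
    The inverse of 5 mod 7 is 3 (since 5·3 = 15 = 2·7 + 1), so t ≡ 3·1 = 3 ≡ 3 (mod 7).
    Then x = 2 + 5·3 = 17, valid modulo lcm(5, 7) = 35: x ≡ 17 (mod 35).
  Combine with x ≡ 4 (mod 13); new modulus lcm = 455.
    Write x = 17 + 35·t and substitute into x ≡ 4 (mod 13): 35·t ≡ 4 − 17 = -13 (mod 13).
    Reduce coefficients mod 13: 9·t ≡ 0 (mod 13).
    The inverse of 9 mod 13 is 3 (since 9·3 = 27 = 2·13 + 1), so t ≡ 3·0 = 0 ≡ 0 (mod 13).
    Then x = 17 + 35·0 = 17, valid modulo lcm(35, 13) = 455: x ≡ 17 (mod 455).
  Combine with x ≡ 4 (mod 17); new modulus lcm = 7735.
    Write x = 17 + 455·t and substitute into x ≡ 4 (mod 17): 455·t ≡ 4 − 17 = -13 (mod 17).
    Reduce coefficients mod 17: 13·t ≡ 4 (mod 17).
    The inverse of 13 mod 17 is 4 (since 13·4 = 52 = 3·17 + 1), so t ≡ 4·4 = 16 ≡ 16 (mod 17).
    Then x = 17 + 455·16 = 7297, valid modulo lcm(455, 17) = 7735: x ≡ 7297 (mod 7735).
  Combine with x ≡ 7 (mod 8); new modulus lcm = 61880.
    Write x = 7297 + 7735·t and substitute into x ≡ 7 (mod 8): 7735·t ≡ 7 − 7297 = -7290 (mod 8).
    Reduce coefficients mod 8: 7·t ≡ 6 (mod 8).
    The inverse of 7 mod 8 is 7 (since 7·7 = 49 = 6·8 + 1), so t ≡ 7·6 = 42 ≡ 2 (mod 8).
    Then x = 7297 + 7735·2 = 22767, valid modulo lcm(7735, 8) = 61880: x ≡ 22767 (mod 61880).
Verify against each original: 22767 mod 5 = 2, 22767 mod 7 = 3, 22767 mod 13 = 4, 22767 mod 17 = 4, 22767 mod 8 = 7.

x ≡ 22767 (mod 61880).


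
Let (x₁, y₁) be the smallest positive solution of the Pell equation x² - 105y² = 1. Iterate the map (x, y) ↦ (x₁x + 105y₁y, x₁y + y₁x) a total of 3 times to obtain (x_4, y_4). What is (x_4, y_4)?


Step 1: Find the fundamental solution (x₁, y₁) of x² - 105y² = 1.
  Expand √105 as a continued fraction. a₀ = ⌊√105⌋ = 10; iterate m_{k+1} = d_k·a_k − m_k, d_{k+1} = (105 − m_{k+1}²)/d_k, a_{k+1} = ⌊(a₀ + m_{k+1})/d_{k+1}⌋ (starting m₀ = 0, d₀ = 1), with convergents p_k = a_k·p_{k-1} + p_{k-2}, q_k = a_k·q_{k-1} + q_{k-2} (p₋₁ = 1, q₋₁ = 0):
  k = 0: a₀ = 10; p₀/q₀ = 10/1; p₀² − 105·q₀² = 100 − 105 = -5.
  k = 1: m = 10, d = 5, a = ⌊(10 + 10)/5⌋ = 4; p/q = (4·10 + 1)/(4·1 + 0) = 41/4; p² − 105·q² = 1681 − 1680 = 1.
  The first convergent with p² − 105·q² = 1 gives the fundamental solution (x₁, y₁) = (41, 4).
Step 2: Apply the recurrence (x_{n+1}, y_{n+1}) = (x₁x_n + 105y₁y_n, x₁y_n + y₁x_n) repeatedly.
  From (x_1, y_1) = (41, 4): x_2 = 41·41 + 105·4·4 = 3361; y_2 = 41·4 + 4·41 = 328.
  From (x_2, y_2) = (3361, 328): x_3 = 41·3361 + 105·4·328 = 275561; y_3 = 41·328 + 4·3361 = 26892.
  From (x_3, y_3) = (275561, 26892): x_4 = 41·275561 + 105·4·26892 = 22592641; y_4 = 41·26892 + 4·275561 = 2204816.
Step 3: Verify x_4² - 105·y_4² = 510427427354881 - 510427427354880 = 1 (should be 1). ✓

(x_1, y_1) = (41, 4); (x_4, y_4) = (22592641, 2204816).
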